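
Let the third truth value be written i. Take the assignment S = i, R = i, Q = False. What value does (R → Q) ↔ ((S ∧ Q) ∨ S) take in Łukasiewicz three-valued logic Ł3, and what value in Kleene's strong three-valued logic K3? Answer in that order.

In Łukasiewicz three-valued logic Ł3: R → Q = i → False = i
S ∧ Q = i ∧ False = False
(S ∧ Q) ∨ S = False ∨ i = i
(R → Q) ↔ ((S ∧ Q) ∨ S) = i ↔ i = True
In Kleene's strong three-valued logic K3: R → Q = i → False = i
S ∧ Q = i ∧ False = False
(S ∧ Q) ∨ S = False ∨ i = i
(R → Q) ↔ ((S ∧ Q) ∨ S) = i ↔ i = i
They differ because Łukasiewicz three-valued logic Ł3 and Kleene's strong three-valued logic K3 treat i differently under implication.

True; i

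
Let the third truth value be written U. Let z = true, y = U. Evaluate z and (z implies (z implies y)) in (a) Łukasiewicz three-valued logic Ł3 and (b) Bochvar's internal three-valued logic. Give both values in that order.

In Łukasiewicz three-valued logic Ł3: z implies y = true implies U = U  [min(1, 1−1+½)]
z implies (z implies y) = true implies U = U
z and (z implies (z implies y)) = true and U = U
In Bochvar's internal three-valued logic: z implies y = true implies U = U
z implies (z implies y) = true implies U = U
z and (z implies (z implies y)) = true and U = U

U; U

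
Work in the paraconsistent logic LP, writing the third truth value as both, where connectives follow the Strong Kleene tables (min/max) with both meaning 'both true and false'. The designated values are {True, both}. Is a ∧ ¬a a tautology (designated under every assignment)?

No

Countermodel: a=True gives False, which is not designated.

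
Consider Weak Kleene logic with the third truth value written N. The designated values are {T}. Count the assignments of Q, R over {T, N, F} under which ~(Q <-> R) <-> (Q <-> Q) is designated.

2

Designated under: (Q=T, R=F); (Q=F, R=T).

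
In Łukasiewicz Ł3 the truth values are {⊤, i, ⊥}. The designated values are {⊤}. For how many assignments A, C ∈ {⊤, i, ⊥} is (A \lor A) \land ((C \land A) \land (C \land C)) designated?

Designated under: (A=⊤, C=⊤).

1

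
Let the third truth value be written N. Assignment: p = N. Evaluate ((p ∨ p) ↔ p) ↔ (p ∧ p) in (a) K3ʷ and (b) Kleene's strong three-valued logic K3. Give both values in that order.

N; N

In K3ʷ: p ∨ p = N ∨ N = N
(p ∨ p) ↔ p = N ↔ N = N
p ∧ p = N ∧ N = N
((p ∨ p) ↔ p) ↔ (p ∧ p) = N ↔ N = N
In Kleene's strong three-valued logic K3: p ∨ p = N ∨ N = N
(p ∨ p) ↔ p = N ↔ N = N
p ∧ p = N ∧ N = N
((p ∨ p) ↔ p) ↔ (p ∧ p) = N ↔ N = N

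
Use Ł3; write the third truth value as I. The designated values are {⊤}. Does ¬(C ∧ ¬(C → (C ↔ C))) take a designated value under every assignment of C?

Every assignment of C over {⊤, I, ⊥} gives a value in {⊤}.
In particular, with C=I: ¬(C ∧ ¬(C → (C ↔ C))) = ⊤.

Yes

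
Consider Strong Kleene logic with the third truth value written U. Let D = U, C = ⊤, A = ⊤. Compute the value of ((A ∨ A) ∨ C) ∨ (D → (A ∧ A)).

A ∨ A = ⊤ ∨ ⊤ = ⊤
(A ∨ A) ∨ C = ⊤ ∨ ⊤ = ⊤
A ∧ A = ⊤ ∧ ⊤ = ⊤
D → (A ∧ A) = U → ⊤ = ⊤  [¬U ∨ ⊤]
((A ∨ A) ∨ C) ∨ (D → (A ∧ A)) = ⊤ ∨ ⊤ = ⊤

⊤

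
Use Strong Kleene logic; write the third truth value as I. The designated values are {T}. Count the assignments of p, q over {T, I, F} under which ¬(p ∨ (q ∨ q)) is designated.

Designated under: (p=F, q=F).

1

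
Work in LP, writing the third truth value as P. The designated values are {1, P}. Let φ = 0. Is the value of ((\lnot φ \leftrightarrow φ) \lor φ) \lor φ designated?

No

\lnot φ = \lnot 0 = 1
\lnot φ \leftrightarrow φ = 1 \leftrightarrow 0 = 0
(\lnot φ \leftrightarrow φ) \lor φ = 0 \lor 0 = 0
((\lnot φ \leftrightarrow φ) \lor φ) \lor φ = 0 \lor 0 = 0
0 ∉ {1, P}.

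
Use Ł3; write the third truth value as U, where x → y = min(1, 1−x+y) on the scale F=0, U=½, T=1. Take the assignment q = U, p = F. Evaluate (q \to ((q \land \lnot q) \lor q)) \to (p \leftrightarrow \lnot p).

F

\lnot q = \lnot U = U
q \land \lnot q = U \land U = U
(q \land \lnot q) \lor q = U \lor U = U
q \to ((q \land \lnot q) \lor q) = U \to U = T  [min(1, 1−½+½)]
\lnot p = \lnot F = T
p \leftrightarrow \lnot p = F \leftrightarrow T = F
(q \to ((q \land \lnot q) \lor q)) \to (p \leftrightarrow \lnot p) = T \to F = F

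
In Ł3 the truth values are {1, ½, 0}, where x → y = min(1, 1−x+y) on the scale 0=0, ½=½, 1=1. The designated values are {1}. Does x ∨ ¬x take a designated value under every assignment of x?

No

Countermodel: x=½ gives ½, which is not designated.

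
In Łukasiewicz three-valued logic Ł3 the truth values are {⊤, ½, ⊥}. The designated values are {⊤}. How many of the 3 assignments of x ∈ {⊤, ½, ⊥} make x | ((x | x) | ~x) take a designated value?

2

x=⊤: ⊤ ✓
x=½: ½ ·
x=⊥: ⊤ ✓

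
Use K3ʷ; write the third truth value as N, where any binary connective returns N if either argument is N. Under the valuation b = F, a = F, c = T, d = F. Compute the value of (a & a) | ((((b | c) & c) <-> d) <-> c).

a & a = F & F = F
b | c = F | T = T
(b | c) & c = T & T = T
((b | c) & c) <-> d = T <-> F = F
(((b | c) & c) <-> d) <-> c = F <-> T = F
(a & a) | ((((b | c) & c) <-> d) <-> c) = F | F = F

F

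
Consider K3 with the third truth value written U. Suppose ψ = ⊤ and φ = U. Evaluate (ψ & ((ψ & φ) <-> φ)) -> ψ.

ψ & φ = ⊤ & U = U
(ψ & φ) <-> φ = U <-> U = U
ψ & ((ψ & φ) <-> φ) = ⊤ & U = U
(ψ & ((ψ & φ) <-> φ)) -> ψ = U -> ⊤ = ⊤  [~U | ⊤]

⊤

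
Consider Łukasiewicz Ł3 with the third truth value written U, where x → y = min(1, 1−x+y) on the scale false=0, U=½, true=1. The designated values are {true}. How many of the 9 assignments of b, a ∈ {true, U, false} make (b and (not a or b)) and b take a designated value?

3

Designated under: (b=true, a=true); (b=true, a=U); (b=true, a=false).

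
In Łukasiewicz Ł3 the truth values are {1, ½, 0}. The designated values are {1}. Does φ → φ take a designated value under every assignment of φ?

Every assignment of φ over {1, ½, 0} gives a value in {1}.
In particular, with φ=½: φ → φ = 1.

Yes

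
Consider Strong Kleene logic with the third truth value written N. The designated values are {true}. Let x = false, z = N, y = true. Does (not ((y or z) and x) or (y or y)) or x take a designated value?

y or z = true or N = true
(y or z) and x = true and false = false
not ((y or z) and x) = not false = true
y or y = true or true = true
not ((y or z) and x) or (y or y) = true or true = true
(not ((y or z) and x) or (y or y)) or x = true or false = true
true ∈ {true}.

Yes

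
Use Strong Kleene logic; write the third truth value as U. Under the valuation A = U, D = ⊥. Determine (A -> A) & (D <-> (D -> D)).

A -> A = U -> U = U  [~U | U]
D -> D = ⊥ -> ⊥ = ⊤
D <-> (D -> D) = ⊥ <-> ⊤ = ⊥
(A -> A) & (D <-> (D -> D)) = U & ⊥ = ⊥

⊥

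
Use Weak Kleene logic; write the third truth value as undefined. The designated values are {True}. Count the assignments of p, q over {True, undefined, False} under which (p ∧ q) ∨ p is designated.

2

Designated under: (p=True, q=True); (p=True, q=False).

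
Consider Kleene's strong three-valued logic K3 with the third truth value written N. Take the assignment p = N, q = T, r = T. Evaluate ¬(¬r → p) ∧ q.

F

¬r = ¬T = F
¬r → p = F → N = T  [¬F ∨ N]
¬(¬r → p) = ¬T = F
¬(¬r → p) ∧ q = F ∧ T = F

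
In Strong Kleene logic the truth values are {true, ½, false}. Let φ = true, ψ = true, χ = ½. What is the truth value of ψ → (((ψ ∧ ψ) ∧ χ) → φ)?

ψ ∧ ψ = true ∧ true = true
(ψ ∧ ψ) ∧ χ = true ∧ ½ = ½
((ψ ∧ ψ) ∧ χ) → φ = ½ → true = true  [¬½ ∨ true]
ψ → (((ψ ∧ ψ) ∧ χ) → φ) = true → true = true

true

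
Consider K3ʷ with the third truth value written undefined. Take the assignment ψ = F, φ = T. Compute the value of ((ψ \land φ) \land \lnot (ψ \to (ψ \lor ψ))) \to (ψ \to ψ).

ψ \land φ = F \land T = F
ψ \lor ψ = F \lor F = F
ψ \to (ψ \lor ψ) = F \to F = T
\lnot (ψ \to (ψ \lor ψ)) = \lnot T = F
(ψ \land φ) \land \lnot (ψ \to (ψ \lor ψ)) = F \land F = F
ψ \to ψ = F \to F = T
((ψ \land φ) \land \lnot (ψ \to (ψ \lor ψ))) \to (ψ \to ψ) = F \to T = T

T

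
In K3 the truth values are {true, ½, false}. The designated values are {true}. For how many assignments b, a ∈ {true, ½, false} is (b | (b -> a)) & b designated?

3

Designated under: (b=true, a=true); (b=true, a=½); (b=true, a=false).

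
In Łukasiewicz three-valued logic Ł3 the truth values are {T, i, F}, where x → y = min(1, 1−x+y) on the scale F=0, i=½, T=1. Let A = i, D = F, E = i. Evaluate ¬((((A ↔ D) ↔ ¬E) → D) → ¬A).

A ↔ D = i ↔ F = i  [1 − |½−0|]
¬E = ¬i = i
(A ↔ D) ↔ ¬E = i ↔ i = T
((A ↔ D) ↔ ¬E) → D = T → F = F
¬A = ¬i = i
(((A ↔ D) ↔ ¬E) → D) → ¬A = F → i = T
¬((((A ↔ D) ↔ ¬E) → D) → ¬A) = ¬T = F

F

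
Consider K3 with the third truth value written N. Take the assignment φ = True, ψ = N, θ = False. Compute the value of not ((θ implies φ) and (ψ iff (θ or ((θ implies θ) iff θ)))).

θ implies φ = False implies True = True
θ implies θ = False implies False = True
(θ implies θ) iff θ = True iff False = False
θ or ((θ implies θ) iff θ) = False or False = False
ψ iff (θ or ((θ implies θ) iff θ)) = N iff False = N
(θ implies φ) and (ψ iff (θ or ((θ implies θ) iff θ))) = True and N = N
not ((θ implies φ) and (ψ iff (θ or ((θ implies θ) iff θ)))) = not N = N

N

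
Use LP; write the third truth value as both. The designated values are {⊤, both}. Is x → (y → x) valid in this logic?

Every assignment of x, y over {⊤, both, ⊥} gives a value in {⊤, both}.
In particular, with x=both, y=both: x → (y → x) = both.

Yes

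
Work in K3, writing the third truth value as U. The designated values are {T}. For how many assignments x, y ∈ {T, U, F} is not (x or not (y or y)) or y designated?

Designated under: (x=T, y=T); (x=U, y=T); (x=F, y=T).

3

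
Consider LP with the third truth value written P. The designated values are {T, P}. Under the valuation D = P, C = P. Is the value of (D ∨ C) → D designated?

D ∨ C = P ∨ P = P
(D ∨ C) → D = P → P = P  [¬P ∨ P]
P ∈ {T, P}.

Yes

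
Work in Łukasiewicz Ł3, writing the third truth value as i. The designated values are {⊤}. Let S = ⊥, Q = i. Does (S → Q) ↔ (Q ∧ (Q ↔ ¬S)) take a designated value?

No

S → Q = ⊥ → i = ⊤  [min(1, 1−0+½)]
¬S = ¬⊥ = ⊤
Q ↔ ¬S = i ↔ ⊤ = i
Q ∧ (Q ↔ ¬S) = i ∧ i = i
(S → Q) ↔ (Q ∧ (Q ↔ ¬S)) = ⊤ ↔ i = i
i ∉ {⊤}.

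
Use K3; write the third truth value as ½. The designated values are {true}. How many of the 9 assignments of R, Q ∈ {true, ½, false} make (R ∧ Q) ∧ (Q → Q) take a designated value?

1

Designated under: (R=true, Q=true).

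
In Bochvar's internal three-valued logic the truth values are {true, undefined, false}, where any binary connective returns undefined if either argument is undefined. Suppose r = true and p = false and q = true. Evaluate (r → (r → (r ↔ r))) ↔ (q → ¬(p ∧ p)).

true

r ↔ r = true ↔ true = true
r → (r ↔ r) = true → true = true
r → (r → (r ↔ r)) = true → true = true
p ∧ p = false ∧ false = false
¬(p ∧ p) = ¬false = true
q → ¬(p ∧ p) = true → true = true
(r → (r → (r ↔ r))) ↔ (q → ¬(p ∧ p)) = true ↔ true = true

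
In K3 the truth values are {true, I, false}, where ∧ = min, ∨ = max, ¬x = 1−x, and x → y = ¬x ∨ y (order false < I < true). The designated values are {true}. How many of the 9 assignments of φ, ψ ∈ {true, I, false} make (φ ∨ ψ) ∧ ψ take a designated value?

3

Designated under: (φ=true, ψ=true); (φ=I, ψ=true); (φ=false, ψ=true).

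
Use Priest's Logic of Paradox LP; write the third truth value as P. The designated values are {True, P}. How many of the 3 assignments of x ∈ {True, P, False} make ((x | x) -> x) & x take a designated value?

2

x=True: True ✓
x=P: P ✓
x=False: False ·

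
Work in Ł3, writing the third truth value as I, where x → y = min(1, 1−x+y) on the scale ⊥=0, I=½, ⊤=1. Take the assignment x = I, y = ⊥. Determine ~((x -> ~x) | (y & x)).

⊥

~x = ~I = I
x -> ~x = I -> I = ⊤
y & x = ⊥ & I = ⊥
(x -> ~x) | (y & x) = ⊤ | ⊥ = ⊤
~((x -> ~x) | (y & x)) = ~⊤ = ⊥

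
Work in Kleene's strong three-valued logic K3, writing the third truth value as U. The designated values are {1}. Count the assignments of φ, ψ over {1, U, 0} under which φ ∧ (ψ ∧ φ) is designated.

1

Designated under: (φ=1, ψ=1).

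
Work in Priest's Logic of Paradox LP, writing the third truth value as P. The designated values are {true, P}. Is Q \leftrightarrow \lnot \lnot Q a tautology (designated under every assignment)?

Yes

Every assignment of Q over {true, P, false} gives a value in {true, P}.
In particular, with Q=P: Q \leftrightarrow \lnot \lnot Q = P.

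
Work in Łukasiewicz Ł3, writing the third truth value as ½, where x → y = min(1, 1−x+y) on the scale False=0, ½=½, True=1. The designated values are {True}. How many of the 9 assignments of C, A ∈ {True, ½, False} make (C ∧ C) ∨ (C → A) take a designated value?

8

Of the 9 assignments, 8 give a value in {True}.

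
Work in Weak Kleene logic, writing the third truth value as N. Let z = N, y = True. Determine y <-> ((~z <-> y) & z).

~z = ~N = N
~z <-> y = N <-> True = N
(~z <-> y) & z = N & N = N
y <-> ((~z <-> y) & z) = True <-> N = N

N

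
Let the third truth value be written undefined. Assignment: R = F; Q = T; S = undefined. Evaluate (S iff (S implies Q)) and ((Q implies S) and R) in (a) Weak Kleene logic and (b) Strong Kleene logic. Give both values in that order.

undefined; F

In Weak Kleene logic: S implies Q = undefined implies T = undefined  [any arg is the third value ⇒ result is the third value]
S iff (S implies Q) = undefined iff undefined = undefined
Q implies S = T implies undefined = undefined
(Q implies S) and R = undefined and F = undefined
(S iff (S implies Q)) and ((Q implies S) and R) = undefined and undefined = undefined
In Strong Kleene logic: S implies Q = undefined implies T = T
S iff (S implies Q) = undefined iff T = undefined
Q implies S = T implies undefined = undefined
(Q implies S) and R = undefined and F = F
(S iff (S implies Q)) and ((Q implies S) and R) = undefined and F = F
They differ because Weak Kleene logic and Strong Kleene logic treat undefined differently under the binary connectives.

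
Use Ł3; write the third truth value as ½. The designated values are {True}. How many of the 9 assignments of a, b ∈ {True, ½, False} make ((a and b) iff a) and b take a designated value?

Designated under: (a=True, b=True); (a=½, b=True); (a=False, b=True).

3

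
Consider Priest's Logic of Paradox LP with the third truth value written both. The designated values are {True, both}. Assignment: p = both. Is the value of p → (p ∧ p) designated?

p ∧ p = both ∧ both = both
p → (p ∧ p) = both → both = both  [¬both ∨ both]
both ∈ {True, both}.

Yes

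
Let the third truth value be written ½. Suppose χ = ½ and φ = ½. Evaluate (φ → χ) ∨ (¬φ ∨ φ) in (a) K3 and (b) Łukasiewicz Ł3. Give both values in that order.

In K3: φ → χ = ½ → ½ = ½  [¬½ ∨ ½]
¬φ = ¬½ = ½
¬φ ∨ φ = ½ ∨ ½ = ½
(φ → χ) ∨ (¬φ ∨ φ) = ½ ∨ ½ = ½
In Łukasiewicz Ł3: φ → χ = ½ → ½ = True
¬φ = ¬½ = ½
¬φ ∨ φ = ½ ∨ ½ = ½
(φ → χ) ∨ (¬φ ∨ φ) = True ∨ ½ = True
They differ because K3 and Łukasiewicz Ł3 treat ½ differently under implication.

½; True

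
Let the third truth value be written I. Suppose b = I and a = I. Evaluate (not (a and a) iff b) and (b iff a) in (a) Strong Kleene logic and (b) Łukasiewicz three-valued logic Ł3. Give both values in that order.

I; 1

In Strong Kleene logic: a and a = I and I = I
not (a and a) = not I = I
not (a and a) iff b = I iff I = I
b iff a = I iff I = I
(not (a and a) iff b) and (b iff a) = I and I = I
In Łukasiewicz three-valued logic Ł3: a and a = I and I = I
not (a and a) = not I = I
not (a and a) iff b = I iff I = 1  [1 − |½−½|]
b iff a = I iff I = 1
(not (a and a) iff b) and (b iff a) = 1 and 1 = 1
They differ because Strong Kleene logic and Łukasiewicz three-valued logic Ł3 treat I differently under implication.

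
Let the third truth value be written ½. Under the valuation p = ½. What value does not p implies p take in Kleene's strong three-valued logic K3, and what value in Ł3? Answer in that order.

½; 1

In Kleene's strong three-valued logic K3: not p = not ½ = ½
not p implies p = ½ implies ½ = ½  [not ½ or ½]
In Ł3: not p = not ½ = ½
not p implies p = ½ implies ½ = 1  [min(1, 1−½+½)]
They differ because Kleene's strong three-valued logic K3 and Ł3 treat ½ differently under implication.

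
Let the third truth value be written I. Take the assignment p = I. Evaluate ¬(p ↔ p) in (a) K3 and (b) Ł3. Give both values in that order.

I; False

In K3: p ↔ p = I ↔ I = I
¬(p ↔ p) = ¬I = I
In Ł3: p ↔ p = I ↔ I = True
¬(p ↔ p) = ¬True = False
They differ because K3 and Ł3 treat I differently under implication.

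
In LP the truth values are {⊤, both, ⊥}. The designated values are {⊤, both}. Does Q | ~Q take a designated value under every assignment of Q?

Every assignment of Q over {⊤, both, ⊥} gives a value in {⊤, both}.
In particular, with Q=both: Q | ~Q = both.

Yes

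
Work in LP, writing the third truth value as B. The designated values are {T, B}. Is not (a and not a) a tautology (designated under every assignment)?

Every assignment of a over {T, B, F} gives a value in {T, B}.
In particular, with a=B: not (a and not a) = B.

Yes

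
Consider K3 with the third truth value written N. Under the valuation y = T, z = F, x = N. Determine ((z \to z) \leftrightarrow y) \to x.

z \to z = F \to F = T
(z \to z) \leftrightarrow y = T \leftrightarrow T = T
((z \to z) \leftrightarrow y) \to x = T \to N = N  [\lnot T \lor N]

N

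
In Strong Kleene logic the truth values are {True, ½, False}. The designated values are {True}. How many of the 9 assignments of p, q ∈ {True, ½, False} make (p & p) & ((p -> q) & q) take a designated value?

1

Designated under: (p=True, q=True).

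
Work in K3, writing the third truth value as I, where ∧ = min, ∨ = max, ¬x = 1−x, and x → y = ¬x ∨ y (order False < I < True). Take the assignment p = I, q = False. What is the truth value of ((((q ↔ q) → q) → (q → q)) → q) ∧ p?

q ↔ q = False ↔ False = True
(q ↔ q) → q = True → False = False
q → q = False → False = True
((q ↔ q) → q) → (q → q) = False → True = True
(((q ↔ q) → q) → (q → q)) → q = True → False = False
((((q ↔ q) → q) → (q → q)) → q) ∧ p = False ∧ I = False

False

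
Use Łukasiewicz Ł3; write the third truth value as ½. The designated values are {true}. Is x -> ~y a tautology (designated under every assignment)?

No

Countermodel: x=true, y=true gives false, which is not designated.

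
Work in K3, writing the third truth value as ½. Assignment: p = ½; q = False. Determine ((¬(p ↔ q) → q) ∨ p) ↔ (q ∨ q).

½

p ↔ q = ½ ↔ False = ½
¬(p ↔ q) = ¬½ = ½
¬(p ↔ q) → q = ½ → False = ½  [¬½ ∨ False]
(¬(p ↔ q) → q) ∨ p = ½ ∨ ½ = ½
q ∨ q = False ∨ False = False
((¬(p ↔ q) → q) ∨ p) ↔ (q ∨ q) = ½ ↔ False = ½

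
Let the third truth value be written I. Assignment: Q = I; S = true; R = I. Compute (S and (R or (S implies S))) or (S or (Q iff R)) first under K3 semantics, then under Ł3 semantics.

In K3: S implies S = true implies true = true
R or (S implies S) = I or true = true
S and (R or (S implies S)) = true and true = true
Q iff R = I iff I = I
S or (Q iff R) = true or I = true
(S and (R or (S implies S))) or (S or (Q iff R)) = true or true = true
In Ł3: S implies S = true implies true = true
R or (S implies S) = I or true = true
S and (R or (S implies S)) = true and true = true
Q iff R = I iff I = true  [1 − |½−½|]
S or (Q iff R) = true or true = true
(S and (R or (S implies S))) or (S or (Q iff R)) = true or true = true

true; true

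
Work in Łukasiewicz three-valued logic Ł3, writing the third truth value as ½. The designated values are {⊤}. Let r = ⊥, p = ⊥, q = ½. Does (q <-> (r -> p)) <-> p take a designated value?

No

r -> p = ⊥ -> ⊥ = ⊤
q <-> (r -> p) = ½ <-> ⊤ = ½  [1 − |½−1|]
(q <-> (r -> p)) <-> p = ½ <-> ⊥ = ½
½ ∉ {⊤}.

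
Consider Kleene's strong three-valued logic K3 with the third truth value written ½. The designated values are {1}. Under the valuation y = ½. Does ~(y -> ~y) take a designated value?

~y = ~½ = ½
y -> ~y = ½ -> ½ = ½
~(y -> ~y) = ~½ = ½
½ ∉ {1}.

No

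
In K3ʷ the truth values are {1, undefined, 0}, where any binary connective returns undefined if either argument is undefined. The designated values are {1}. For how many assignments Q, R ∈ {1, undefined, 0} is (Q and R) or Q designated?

Designated under: (Q=1, R=1); (Q=1, R=0).

2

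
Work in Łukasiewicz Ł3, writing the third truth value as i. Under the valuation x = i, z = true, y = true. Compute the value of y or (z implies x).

true

z implies x = true implies i = i
y or (z implies x) = true or i = true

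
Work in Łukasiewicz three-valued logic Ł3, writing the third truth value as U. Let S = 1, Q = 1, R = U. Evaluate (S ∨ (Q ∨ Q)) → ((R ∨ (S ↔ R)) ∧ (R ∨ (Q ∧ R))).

Q ∨ Q = 1 ∨ 1 = 1
S ∨ (Q ∨ Q) = 1 ∨ 1 = 1
S ↔ R = 1 ↔ U = U  [1 − |1−½|]
R ∨ (S ↔ R) = U ∨ U = U
Q ∧ R = 1 ∧ U = U
R ∨ (Q ∧ R) = U ∨ U = U
(R ∨ (S ↔ R)) ∧ (R ∨ (Q ∧ R)) = U ∧ U = U
(S ∨ (Q ∨ Q)) → ((R ∨ (S ↔ R)) ∧ (R ∨ (Q ∧ R))) = 1 → U = U

U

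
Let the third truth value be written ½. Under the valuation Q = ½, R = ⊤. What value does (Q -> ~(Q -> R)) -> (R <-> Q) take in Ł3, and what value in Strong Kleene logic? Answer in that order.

In Ł3: Q -> R = ½ -> ⊤ = ⊤  [min(1, 1−½+1)]
~(Q -> R) = ~⊤ = ⊥
Q -> ~(Q -> R) = ½ -> ⊥ = ½
R <-> Q = ⊤ <-> ½ = ½
(Q -> ~(Q -> R)) -> (R <-> Q) = ½ -> ½ = ⊤
In Strong Kleene logic: Q -> R = ½ -> ⊤ = ⊤  [~½ | ⊤]
~(Q -> R) = ~⊤ = ⊥
Q -> ~(Q -> R) = ½ -> ⊥ = ½
R <-> Q = ⊤ <-> ½ = ½
(Q -> ~(Q -> R)) -> (R <-> Q) = ½ -> ½ = ½
They differ because Ł3 and Strong Kleene logic treat ½ differently under implication.

⊤; ½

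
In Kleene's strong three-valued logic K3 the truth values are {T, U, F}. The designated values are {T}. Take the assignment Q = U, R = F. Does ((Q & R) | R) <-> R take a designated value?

Yes

Q & R = U & F = F
(Q & R) | R = F | F = F
((Q & R) | R) <-> R = F <-> F = T
T ∈ {T}.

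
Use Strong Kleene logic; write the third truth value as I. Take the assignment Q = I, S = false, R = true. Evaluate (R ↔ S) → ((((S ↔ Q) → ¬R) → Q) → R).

true

R ↔ S = true ↔ false = false
S ↔ Q = false ↔ I = I
¬R = ¬true = false
(S ↔ Q) → ¬R = I → false = I  [¬I ∨ false]
((S ↔ Q) → ¬R) → Q = I → I = I
(((S ↔ Q) → ¬R) → Q) → R = I → true = true
(R ↔ S) → ((((S ↔ Q) → ¬R) → Q) → R) = false → true = true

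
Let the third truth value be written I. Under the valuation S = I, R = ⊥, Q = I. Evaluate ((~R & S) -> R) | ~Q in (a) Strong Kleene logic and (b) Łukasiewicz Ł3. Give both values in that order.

In Strong Kleene logic: ~R = ~⊥ = ⊤
~R & S = ⊤ & I = I
(~R & S) -> R = I -> ⊥ = I  [~I | ⊥]
~Q = ~I = I
((~R & S) -> R) | ~Q = I | I = I
In Łukasiewicz Ł3: ~R = ~⊥ = ⊤
~R & S = ⊤ & I = I
(~R & S) -> R = I -> ⊥ = I
~Q = ~I = I
((~R & S) -> R) | ~Q = I | I = I

I; I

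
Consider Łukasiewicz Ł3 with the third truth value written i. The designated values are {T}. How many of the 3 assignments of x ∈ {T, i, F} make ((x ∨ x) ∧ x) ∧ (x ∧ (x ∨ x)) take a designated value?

x=T: T ✓
x=i: i ·
x=F: F ·

1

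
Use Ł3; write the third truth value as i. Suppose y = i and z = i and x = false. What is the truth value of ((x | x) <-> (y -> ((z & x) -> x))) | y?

x | x = false | false = false
z & x = i & false = false
(z & x) -> x = false -> false = true
y -> ((z & x) -> x) = i -> true = true
(x | x) <-> (y -> ((z & x) -> x)) = false <-> true = false
((x | x) <-> (y -> ((z & x) -> x))) | y = false | i = i

i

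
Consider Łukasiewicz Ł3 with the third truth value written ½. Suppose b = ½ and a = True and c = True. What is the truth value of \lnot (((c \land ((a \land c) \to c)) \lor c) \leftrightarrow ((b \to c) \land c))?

False

a \land c = True \land True = True
(a \land c) \to c = True \to True = True
c \land ((a \land c) \to c) = True \land True = True
(c \land ((a \land c) \to c)) \lor c = True \lor True = True
b \to c = ½ \to True = True  [min(1, 1−½+1)]
(b \to c) \land c = True \land True = True
((c \land ((a \land c) \to c)) \lor c) \leftrightarrow ((b \to c) \land c) = True \leftrightarrow True = True
\lnot (((c \land ((a \land c) \to c)) \lor c) \leftrightarrow ((b \to c) \land c)) = \lnot True = False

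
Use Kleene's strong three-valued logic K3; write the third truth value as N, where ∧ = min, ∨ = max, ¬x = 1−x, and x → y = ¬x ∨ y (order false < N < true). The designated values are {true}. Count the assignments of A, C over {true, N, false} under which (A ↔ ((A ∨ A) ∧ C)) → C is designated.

Designated under: (A=true, C=true); (A=true, C=false); (A=N, C=true); (A=false, C=true).

4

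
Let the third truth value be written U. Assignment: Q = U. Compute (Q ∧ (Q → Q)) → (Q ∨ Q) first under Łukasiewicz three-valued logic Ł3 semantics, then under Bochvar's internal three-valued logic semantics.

True; U

In Łukasiewicz three-valued logic Ł3: Q → Q = U → U = True  [min(1, 1−½+½)]
Q ∧ (Q → Q) = U ∧ True = U
Q ∨ Q = U ∨ U = U
(Q ∧ (Q → Q)) → (Q ∨ Q) = U → U = True
In Bochvar's internal three-valued logic: Q → Q = U → U = U
Q ∧ (Q → Q) = U ∧ U = U
Q ∨ Q = U ∨ U = U
(Q ∧ (Q → Q)) → (Q ∨ Q) = U → U = U
They differ because Łukasiewicz three-valued logic Ł3 and Bochvar's internal three-valued logic treat U differently under the binary connectives.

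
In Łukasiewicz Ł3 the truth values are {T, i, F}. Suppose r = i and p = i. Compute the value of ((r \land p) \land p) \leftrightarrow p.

r \land p = i \land i = i
(r \land p) \land p = i \land i = i
((r \land p) \land p) \leftrightarrow p = i \leftrightarrow i = T

T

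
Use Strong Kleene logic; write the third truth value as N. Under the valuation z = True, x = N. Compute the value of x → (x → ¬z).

N

¬z = ¬True = False
x → ¬z = N → False = N  [¬N ∨ False]
x → (x → ¬z) = N → N = N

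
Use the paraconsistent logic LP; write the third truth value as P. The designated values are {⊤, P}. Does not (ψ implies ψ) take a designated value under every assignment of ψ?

Countermodel: ψ=⊤ gives ⊥, which is not designated.

No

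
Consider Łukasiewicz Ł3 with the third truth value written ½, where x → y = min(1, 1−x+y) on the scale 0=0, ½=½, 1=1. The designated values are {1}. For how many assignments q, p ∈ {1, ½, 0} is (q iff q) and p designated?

3

Designated under: (q=1, p=1); (q=½, p=1); (q=0, p=1).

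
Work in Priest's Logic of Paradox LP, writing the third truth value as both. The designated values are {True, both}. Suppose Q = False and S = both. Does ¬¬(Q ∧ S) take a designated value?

No

Q ∧ S = False ∧ both = False
¬(Q ∧ S) = ¬False = True
¬¬(Q ∧ S) = ¬True = False
False ∉ {True, both}.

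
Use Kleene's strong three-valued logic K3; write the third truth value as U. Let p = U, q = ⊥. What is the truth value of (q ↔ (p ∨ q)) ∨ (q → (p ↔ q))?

⊤

p ∨ q = U ∨ ⊥ = U
q ↔ (p ∨ q) = ⊥ ↔ U = U
p ↔ q = U ↔ ⊥ = U
q → (p ↔ q) = ⊥ → U = ⊤  [¬⊥ ∨ U]
(q ↔ (p ∨ q)) ∨ (q → (p ↔ q)) = U ∨ ⊤ = ⊤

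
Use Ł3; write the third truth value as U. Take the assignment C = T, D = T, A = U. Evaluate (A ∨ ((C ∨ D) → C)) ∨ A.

C ∨ D = T ∨ T = T
(C ∨ D) → C = T → T = T
A ∨ ((C ∨ D) → C) = U ∨ T = T
(A ∨ ((C ∨ D) → C)) ∨ A = T ∨ U = T

T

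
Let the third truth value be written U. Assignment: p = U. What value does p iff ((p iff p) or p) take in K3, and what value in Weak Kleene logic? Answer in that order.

In K3: p iff p = U iff U = U
(p iff p) or p = U or U = U
p iff ((p iff p) or p) = U iff U = U
In Weak Kleene logic: p iff p = U iff U = U
(p iff p) or p = U or U = U
p iff ((p iff p) or p) = U iff U = U

U; U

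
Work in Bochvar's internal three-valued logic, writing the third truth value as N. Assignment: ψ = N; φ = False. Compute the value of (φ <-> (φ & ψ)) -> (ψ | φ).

N

φ & ψ = False & N = N
φ <-> (φ & ψ) = False <-> N = N
ψ | φ = N | False = N
(φ <-> (φ & ψ)) -> (ψ | φ) = N -> N = N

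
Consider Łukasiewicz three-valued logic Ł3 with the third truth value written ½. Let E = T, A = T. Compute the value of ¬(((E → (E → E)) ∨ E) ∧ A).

F

E → E = T → T = T
E → (E → E) = T → T = T
(E → (E → E)) ∨ E = T ∨ T = T
((E → (E → E)) ∨ E) ∧ A = T ∧ T = T
¬(((E → (E → E)) ∨ E) ∧ A) = ¬T = F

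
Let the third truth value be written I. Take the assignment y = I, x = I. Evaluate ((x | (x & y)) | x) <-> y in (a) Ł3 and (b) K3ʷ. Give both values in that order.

T; I

In Ł3: x & y = I & I = I
x | (x & y) = I | I = I
(x | (x & y)) | x = I | I = I
((x | (x & y)) | x) <-> y = I <-> I = T
In K3ʷ: x & y = I & I = I
x | (x & y) = I | I = I
(x | (x & y)) | x = I | I = I
((x | (x & y)) | x) <-> y = I <-> I = I
They differ because Ł3 and K3ʷ treat I differently under the binary connectives.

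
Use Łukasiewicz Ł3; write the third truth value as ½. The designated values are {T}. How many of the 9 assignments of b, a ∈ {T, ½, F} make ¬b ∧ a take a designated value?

Designated under: (b=F, a=T).

1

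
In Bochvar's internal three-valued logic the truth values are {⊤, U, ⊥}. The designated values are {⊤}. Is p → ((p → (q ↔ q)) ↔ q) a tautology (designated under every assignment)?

Countermodel: p=⊤, q=U gives U, which is not designated.

No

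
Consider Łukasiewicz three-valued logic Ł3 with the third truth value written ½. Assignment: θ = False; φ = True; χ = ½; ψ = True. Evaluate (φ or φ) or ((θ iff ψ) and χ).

φ or φ = True or True = True
θ iff ψ = False iff True = False
(θ iff ψ) and χ = False and ½ = False
(φ or φ) or ((θ iff ψ) and χ) = True or False = True

True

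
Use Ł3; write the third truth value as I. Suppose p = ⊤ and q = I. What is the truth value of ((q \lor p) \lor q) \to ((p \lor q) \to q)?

q \lor p = I \lor ⊤ = ⊤
(q \lor p) \lor q = ⊤ \lor I = ⊤
p \lor q = ⊤ \lor I = ⊤
(p \lor q) \to q = ⊤ \to I = I  [min(1, 1−1+½)]
((q \lor p) \lor q) \to ((p \lor q) \to q) = ⊤ \to I = I

I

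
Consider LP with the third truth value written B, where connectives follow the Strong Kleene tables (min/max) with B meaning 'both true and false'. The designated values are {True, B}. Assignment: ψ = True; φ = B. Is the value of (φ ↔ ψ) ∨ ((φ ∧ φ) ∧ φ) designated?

φ ↔ ψ = B ↔ True = B
φ ∧ φ = B ∧ B = B
(φ ∧ φ) ∧ φ = B ∧ B = B
(φ ↔ ψ) ∨ ((φ ∧ φ) ∧ φ) = B ∨ B = B
B ∈ {True, B}.

Yes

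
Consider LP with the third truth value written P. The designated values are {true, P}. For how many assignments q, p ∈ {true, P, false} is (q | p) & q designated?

Of the 9 assignments, 6 give a value in {true, P}.

6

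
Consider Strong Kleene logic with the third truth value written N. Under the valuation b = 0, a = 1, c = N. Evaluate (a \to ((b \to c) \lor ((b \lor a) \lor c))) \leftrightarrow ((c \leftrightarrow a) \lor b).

b \to c = 0 \to N = 1  [\lnot 0 \lor N]
b \lor a = 0 \lor 1 = 1
(b \lor a) \lor c = 1 \lor N = 1
(b \to c) \lor ((b \lor a) \lor c) = 1 \lor 1 = 1
a \to ((b \to c) \lor ((b \lor a) \lor c)) = 1 \to 1 = 1
c \leftrightarrow a = N \leftrightarrow 1 = N
(c \leftrightarrow a) \lor b = N \lor 0 = N
(a \to ((b \to c) \lor ((b \lor a) \lor c))) \leftrightarrow ((c \leftrightarrow a) \lor b) = 1 \leftrightarrow N = N

N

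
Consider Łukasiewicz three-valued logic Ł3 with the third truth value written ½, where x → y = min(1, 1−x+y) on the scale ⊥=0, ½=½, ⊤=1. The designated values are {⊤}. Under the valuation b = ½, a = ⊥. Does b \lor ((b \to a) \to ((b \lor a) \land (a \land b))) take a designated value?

No

b \to a = ½ \to ⊥ = ½  [min(1, 1−½+0)]
b \lor a = ½ \lor ⊥ = ½
a \land b = ⊥ \land ½ = ⊥
(b \lor a) \land (a \land b) = ½ \land ⊥ = ⊥
(b \to a) \to ((b \lor a) \land (a \land b)) = ½ \to ⊥ = ½
b \lor ((b \to a) \to ((b \lor a) \land (a \land b))) = ½ \lor ½ = ½
½ ∉ {⊤}.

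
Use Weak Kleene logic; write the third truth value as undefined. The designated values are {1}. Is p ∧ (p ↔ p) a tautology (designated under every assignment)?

No

Countermodel: p=undefined gives undefined, which is not designated.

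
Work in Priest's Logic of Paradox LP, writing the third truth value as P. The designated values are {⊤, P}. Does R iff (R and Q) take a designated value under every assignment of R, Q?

Countermodel: R=⊤, Q=⊥ gives ⊥, which is not designated.

No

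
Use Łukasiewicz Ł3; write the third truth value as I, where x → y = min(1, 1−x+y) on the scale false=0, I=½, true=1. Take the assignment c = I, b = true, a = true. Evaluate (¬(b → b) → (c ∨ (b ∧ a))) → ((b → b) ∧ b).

true

b → b = true → true = true
¬(b → b) = ¬true = false
b ∧ a = true ∧ true = true
c ∨ (b ∧ a) = I ∨ true = true
¬(b → b) → (c ∨ (b ∧ a)) = false → true = true
b → b = true → true = true
(b → b) ∧ b = true ∧ true = true
(¬(b → b) → (c ∨ (b ∧ a))) → ((b → b) ∧ b) = true → true = true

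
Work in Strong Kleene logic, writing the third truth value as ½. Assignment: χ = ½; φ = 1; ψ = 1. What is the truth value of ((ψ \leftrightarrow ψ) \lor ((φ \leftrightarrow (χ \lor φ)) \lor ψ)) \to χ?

½

ψ \leftrightarrow ψ = 1 \leftrightarrow 1 = 1
χ \lor φ = ½ \lor 1 = 1
φ \leftrightarrow (χ \lor φ) = 1 \leftrightarrow 1 = 1
(φ \leftrightarrow (χ \lor φ)) \lor ψ = 1 \lor 1 = 1
(ψ \leftrightarrow ψ) \lor ((φ \leftrightarrow (χ \lor φ)) \lor ψ) = 1 \lor 1 = 1
((ψ \leftrightarrow ψ) \lor ((φ \leftrightarrow (χ \lor φ)) \lor ψ)) \to χ = 1 \to ½ = ½  [\lnot 1 \lor ½]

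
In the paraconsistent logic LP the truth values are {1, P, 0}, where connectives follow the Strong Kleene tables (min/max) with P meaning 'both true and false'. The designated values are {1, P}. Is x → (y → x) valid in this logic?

Yes

Every assignment of x, y over {1, P, 0} gives a value in {1, P}.
In particular, with x=P, y=P: x → (y → x) = P.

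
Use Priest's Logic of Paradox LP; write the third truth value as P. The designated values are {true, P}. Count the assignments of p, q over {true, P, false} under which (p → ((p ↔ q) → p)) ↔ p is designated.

Of the 9 assignments, 6 give a value in {true, P}.

6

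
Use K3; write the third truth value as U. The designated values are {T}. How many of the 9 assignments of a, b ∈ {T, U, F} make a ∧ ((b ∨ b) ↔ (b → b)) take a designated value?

Designated under: (a=T, b=T).

1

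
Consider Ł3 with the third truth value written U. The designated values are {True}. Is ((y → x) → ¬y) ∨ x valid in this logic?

No

Countermodel: y=True, x=U gives U, which is not designated.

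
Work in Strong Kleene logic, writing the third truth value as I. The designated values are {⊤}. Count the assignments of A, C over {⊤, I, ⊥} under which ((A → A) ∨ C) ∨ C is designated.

Of the 9 assignments, 7 give a value in {⊤}.

7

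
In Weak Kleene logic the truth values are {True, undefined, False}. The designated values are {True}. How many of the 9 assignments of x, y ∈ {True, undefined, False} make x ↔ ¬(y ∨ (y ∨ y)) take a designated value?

2

Designated under: (x=True, y=False); (x=False, y=True).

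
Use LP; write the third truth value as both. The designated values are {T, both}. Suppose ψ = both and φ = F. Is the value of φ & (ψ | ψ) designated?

ψ | ψ = both | both = both
φ & (ψ | ψ) = F & both = F
F ∉ {T, both}.

No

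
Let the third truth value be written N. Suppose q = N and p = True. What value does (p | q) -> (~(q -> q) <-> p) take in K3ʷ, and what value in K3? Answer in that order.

In K3ʷ: p | q = True | N = N
q -> q = N -> N = N  [any arg is the third value ⇒ result is the third value]
~(q -> q) = ~N = N
~(q -> q) <-> p = N <-> True = N
(p | q) -> (~(q -> q) <-> p) = N -> N = N
In K3: p | q = True | N = True
q -> q = N -> N = N  [~N | N]
~(q -> q) = ~N = N
~(q -> q) <-> p = N <-> True = N
(p | q) -> (~(q -> q) <-> p) = True -> N = N

N; N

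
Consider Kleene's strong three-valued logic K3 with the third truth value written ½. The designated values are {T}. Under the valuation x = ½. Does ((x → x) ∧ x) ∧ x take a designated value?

No

x → x = ½ → ½ = ½  [¬½ ∨ ½]
(x → x) ∧ x = ½ ∧ ½ = ½
((x → x) ∧ x) ∧ x = ½ ∧ ½ = ½
½ ∉ {T}.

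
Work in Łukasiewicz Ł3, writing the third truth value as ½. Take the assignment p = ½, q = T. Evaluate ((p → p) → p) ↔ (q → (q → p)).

p → p = ½ → ½ = T  [min(1, 1−½+½)]
(p → p) → p = T → ½ = ½
q → p = T → ½ = ½
q → (q → p) = T → ½ = ½
((p → p) → p) ↔ (q → (q → p)) = ½ ↔ ½ = T

T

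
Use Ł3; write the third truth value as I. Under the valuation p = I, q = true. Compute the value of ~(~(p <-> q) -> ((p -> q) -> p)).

false

p <-> q = I <-> true = I  [1 − |½−1|]
~(p <-> q) = ~I = I
p -> q = I -> true = true
(p -> q) -> p = true -> I = I
~(p <-> q) -> ((p -> q) -> p) = I -> I = true
~(~(p <-> q) -> ((p -> q) -> p)) = ~true = false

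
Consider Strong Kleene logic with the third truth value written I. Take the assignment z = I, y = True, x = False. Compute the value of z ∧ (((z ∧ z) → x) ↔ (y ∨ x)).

z ∧ z = I ∧ I = I
(z ∧ z) → x = I → False = I  [¬I ∨ False]
y ∨ x = True ∨ False = True
((z ∧ z) → x) ↔ (y ∨ x) = I ↔ True = I
z ∧ (((z ∧ z) → x) ↔ (y ∨ x)) = I ∧ I = I

I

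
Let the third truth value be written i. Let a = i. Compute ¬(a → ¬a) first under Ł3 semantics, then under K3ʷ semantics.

0; i

In Ł3: ¬a = ¬i = i
a → ¬a = i → i = 1  [min(1, 1−½+½)]
¬(a → ¬a) = ¬1 = 0
In K3ʷ: ¬a = ¬i = i
a → ¬a = i → i = i  [any arg is the third value ⇒ result is the third value]
¬(a → ¬a) = ¬i = i
They differ because Ł3 and K3ʷ treat i differently under the binary connectives.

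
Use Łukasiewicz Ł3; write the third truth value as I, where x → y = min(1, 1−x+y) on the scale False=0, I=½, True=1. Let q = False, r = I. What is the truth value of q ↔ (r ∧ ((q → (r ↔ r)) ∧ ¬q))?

I

r ↔ r = I ↔ I = True
q → (r ↔ r) = False → True = True
¬q = ¬False = True
(q → (r ↔ r)) ∧ ¬q = True ∧ True = True
r ∧ ((q → (r ↔ r)) ∧ ¬q) = I ∧ True = I
q ↔ (r ∧ ((q → (r ↔ r)) ∧ ¬q)) = False ↔ I = I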